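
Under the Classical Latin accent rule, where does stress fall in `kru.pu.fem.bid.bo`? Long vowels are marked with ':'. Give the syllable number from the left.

4

Classical Latin: stress the penult if heavy (long vowel or closed), else the antepenult.
Weights: 3 fem H, 4 bid H, 5 bo L.
The penult (syllable 4, bid) is heavy, so it takes stress.
Stress on syllable 4: kru.pu.fem.ˈbid.bo.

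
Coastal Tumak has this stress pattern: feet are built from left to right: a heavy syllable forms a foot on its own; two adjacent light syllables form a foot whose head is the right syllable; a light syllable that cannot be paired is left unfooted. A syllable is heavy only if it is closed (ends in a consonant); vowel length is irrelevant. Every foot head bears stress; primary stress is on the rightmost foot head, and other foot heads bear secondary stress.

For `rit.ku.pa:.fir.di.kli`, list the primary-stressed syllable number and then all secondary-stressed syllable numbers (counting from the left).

Weights: 1 rit H, 2 ku L, 3 pa: L, 4 fir H, 5 di L, 6 kli L.
Parse left to right (heavy = foot alone; LL = one foot; stranded L unfooted): (ˈrit) (ku.ˈpa:) (ˈfir) (di.ˈkli).
Foot heads: 1, 3, 4, 6.
Primary stress on the rightmost head = syllable 6.
Secondary stress on 1, 3, 4: ˌrit.ku.ˌpa:.ˌfir.di.ˈkli.

primary 6, secondary 1, 3, 4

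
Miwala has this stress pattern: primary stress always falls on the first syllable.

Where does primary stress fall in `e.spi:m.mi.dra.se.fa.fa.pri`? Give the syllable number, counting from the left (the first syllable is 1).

1

The word has 8 syllables; the first syllable is syllable 1 (e).
Primary stress: syllable 1 → ˈe.spi:m.mi.dra.se.fa.fa.pri.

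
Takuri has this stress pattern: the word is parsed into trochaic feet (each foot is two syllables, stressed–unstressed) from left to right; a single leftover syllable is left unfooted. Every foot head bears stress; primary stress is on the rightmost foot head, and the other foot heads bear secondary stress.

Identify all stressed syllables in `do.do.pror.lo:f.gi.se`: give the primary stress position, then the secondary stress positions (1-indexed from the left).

primary 5, secondary 1, 3

Parse left to right into trochaic (ˈσσ) feet: (ˈdo.do) (ˈpror.lo:f) (ˈgi.se).
Foot heads (stressed positions): 1, 3, 5.
End Rule Rightmost: primary stress on the rightmost head = syllable 5.
Secondary stress on 1, 3: ˌdo.do.ˌpror.lo:f.ˈgi.se.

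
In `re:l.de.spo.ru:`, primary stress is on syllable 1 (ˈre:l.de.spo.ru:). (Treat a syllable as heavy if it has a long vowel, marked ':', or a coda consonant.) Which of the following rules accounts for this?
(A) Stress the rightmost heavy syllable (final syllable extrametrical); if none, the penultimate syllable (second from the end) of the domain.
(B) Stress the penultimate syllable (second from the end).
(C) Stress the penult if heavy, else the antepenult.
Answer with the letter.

Rule A → syllable 1 ✓.
Rule B → syllable 3 (observed: 1).
Rule C → syllable 2 (observed: 1).

A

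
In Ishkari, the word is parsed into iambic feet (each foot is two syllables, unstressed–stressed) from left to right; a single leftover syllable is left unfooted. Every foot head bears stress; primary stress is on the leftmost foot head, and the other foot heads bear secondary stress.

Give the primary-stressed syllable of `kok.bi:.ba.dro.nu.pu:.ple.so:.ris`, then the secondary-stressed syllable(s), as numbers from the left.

Parse left to right into iambic (σˈσ) feet: (kok.ˈbi:) (ba.ˈdro) (nu.ˈpu:) (ple.ˈso:) ris. Syllable 9 is left unfooted.
Foot heads (stressed positions): 2, 4, 6, 8.
End Rule Leftmost: primary stress on the leftmost head = syllable 2.
Secondary stress on 4, 6, 8: kok.ˈbi:.ba.ˌdro.nu.ˌpu:.ple.ˌso:.ris.

primary 2, secondary 4, 6, 8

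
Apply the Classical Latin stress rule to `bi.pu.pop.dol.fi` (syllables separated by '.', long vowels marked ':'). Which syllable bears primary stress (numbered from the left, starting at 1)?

Classical Latin: stress the penult if heavy (long vowel or closed), else the antepenult.
Weights: 3 pop H, 4 dol H, 5 fi L.
The penult (syllable 4, dol) is heavy, so it takes stress.
Stress on syllable 4: bi.pu.pop.ˈdol.fi.

4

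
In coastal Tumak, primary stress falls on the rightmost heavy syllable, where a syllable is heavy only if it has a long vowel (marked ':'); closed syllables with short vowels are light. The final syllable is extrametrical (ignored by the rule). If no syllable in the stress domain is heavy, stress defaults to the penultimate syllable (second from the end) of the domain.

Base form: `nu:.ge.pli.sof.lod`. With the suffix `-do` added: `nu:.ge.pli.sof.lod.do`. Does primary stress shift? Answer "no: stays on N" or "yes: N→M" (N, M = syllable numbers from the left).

no: stays on 1

Base `nu:.ge.pli.sof.lod` (5 syllables):
  The final syllable (5, lod) is extrametrical; the stress domain is syllables 1–4.
  Weights: 1 nu: H, 2 ge L, 3 pli L, 4 sof L.
  Heavy syllables in the domain: 1. The rightmost is syllable 1 (nu:).
  → primary stress on syllable 1.
Suffixed `nu:.ge.pli.sof.lod.do` (6 syllables):
  The final syllable (6, do) is extrametrical; the stress domain is syllables 1–5.
  Weights: 1 nu: H, 2 ge L, 3 pli L, 4 sof L, 5 lod L.
  Heavy syllables in the domain: 1. The rightmost is syllable 1 (nu:).
  → primary stress on syllable 1.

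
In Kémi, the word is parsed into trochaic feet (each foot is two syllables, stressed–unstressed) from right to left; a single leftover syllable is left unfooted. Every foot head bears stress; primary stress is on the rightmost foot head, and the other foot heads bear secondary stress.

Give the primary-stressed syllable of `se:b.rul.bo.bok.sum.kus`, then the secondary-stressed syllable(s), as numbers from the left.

primary 5, secondary 1, 3

Parse right to left into trochaic (ˈσσ) feet: (ˈse:b.rul) (ˈbo.bok) (ˈsum.kus).
Foot heads (stressed positions): 1, 3, 5.
End Rule Rightmost: primary stress on the rightmost head = syllable 5.
Secondary stress on 1, 3: ˌse:b.rul.ˌbo.bok.ˈsum.kus.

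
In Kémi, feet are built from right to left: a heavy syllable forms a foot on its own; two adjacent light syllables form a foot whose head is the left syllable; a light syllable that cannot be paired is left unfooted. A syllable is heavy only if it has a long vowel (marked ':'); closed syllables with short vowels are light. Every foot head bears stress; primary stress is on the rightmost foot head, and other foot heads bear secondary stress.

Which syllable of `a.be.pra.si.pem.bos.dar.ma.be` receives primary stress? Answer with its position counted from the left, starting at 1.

Weights: 1 a L, 2 be L, 3 pra L, 4 si L, 5 pem L, 6 bos L, 7 dar L, 8 ma L, 9 be L.
Parse right to left (heavy = foot alone; LL = one foot; stranded L unfooted): a (ˈbe.pra) (ˈsi.pem) (ˈbos.dar) (ˈma.be).
Foot heads: 2, 4, 6, 8.
Primary stress on the rightmost head = syllable 8.
Primary stress: syllable 8 → a.be.pra.si.pem.bos.dar.ˈma.be.

8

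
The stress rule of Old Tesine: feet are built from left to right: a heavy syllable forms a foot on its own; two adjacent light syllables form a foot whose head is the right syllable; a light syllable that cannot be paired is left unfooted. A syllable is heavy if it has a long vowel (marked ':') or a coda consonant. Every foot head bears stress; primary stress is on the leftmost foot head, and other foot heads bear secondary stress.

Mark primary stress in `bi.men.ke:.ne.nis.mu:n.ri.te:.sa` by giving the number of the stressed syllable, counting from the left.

2

Weights: 1 bi L, 2 men H, 3 ke: H, 4 ne L, 5 nis H, 6 mu:n H, 7 ri L, 8 te: H, 9 sa L.
Parse left to right (heavy = foot alone; LL = one foot; stranded L unfooted): bi (ˈmen) (ˈke:) ne (ˈnis) (ˈmu:n) ri (ˈte:) sa.
Foot heads: 2, 3, 5, 6, 8.
Primary stress on the leftmost head = syllable 2.
Primary stress: syllable 2 → bi.ˈmen.ke:.ne.nis.mu:n.ri.te:.sa.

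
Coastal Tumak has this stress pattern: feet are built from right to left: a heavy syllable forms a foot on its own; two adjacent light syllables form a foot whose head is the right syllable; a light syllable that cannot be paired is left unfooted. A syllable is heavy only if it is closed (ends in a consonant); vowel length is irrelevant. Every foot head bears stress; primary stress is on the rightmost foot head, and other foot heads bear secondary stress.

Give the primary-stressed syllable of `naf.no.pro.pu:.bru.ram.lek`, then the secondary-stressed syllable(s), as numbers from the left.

Weights: 1 naf H, 2 no L, 3 pro L, 4 pu: L, 5 bru L, 6 ram H, 7 lek H.
Parse right to left (heavy = foot alone; LL = one foot; stranded L unfooted): (ˈnaf) (no.ˈpro) (pu:.ˈbru) (ˈram) (ˈlek).
Foot heads: 1, 3, 5, 6, 7.
Primary stress on the rightmost head = syllable 7.
Secondary stress on 1, 3, 5, 6: ˌnaf.no.ˌpro.pu:.ˌbru.ˌram.ˈlek.

primary 7, secondary 1, 3, 5, 6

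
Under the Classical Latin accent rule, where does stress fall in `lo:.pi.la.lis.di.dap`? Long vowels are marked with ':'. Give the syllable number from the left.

4

Classical Latin: stress the penult if heavy (long vowel or closed), else the antepenult.
Weights: 4 lis H, 5 di L, 6 dap H.
The penult (syllable 5, di) is light, so stress falls on the antepenult (syllable 4, lis).
Stress on syllable 4: lo:.pi.la.ˈlis.di.dap.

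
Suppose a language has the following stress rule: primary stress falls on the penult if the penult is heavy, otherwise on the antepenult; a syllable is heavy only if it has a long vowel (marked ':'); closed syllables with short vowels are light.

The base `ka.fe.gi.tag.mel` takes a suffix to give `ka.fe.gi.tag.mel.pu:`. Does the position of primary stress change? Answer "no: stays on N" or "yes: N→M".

Base `ka.fe.gi.tag.mel` (5 syllables):
  Weights: 3 gi L, 4 tag L, 5 mel L.
  The penult (syllable 4, tag) is light, so stress falls on the antepenult (syllable 3, gi).
  → primary stress on syllable 3.
Suffixed `ka.fe.gi.tag.mel.pu:` (6 syllables):
  Weights: 4 tag L, 5 mel L, 6 pu: H.
  The penult (syllable 5, mel) is light, so stress falls on the antepenult (syllable 4, tag).
  → primary stress on syllable 4.

yes: 3→4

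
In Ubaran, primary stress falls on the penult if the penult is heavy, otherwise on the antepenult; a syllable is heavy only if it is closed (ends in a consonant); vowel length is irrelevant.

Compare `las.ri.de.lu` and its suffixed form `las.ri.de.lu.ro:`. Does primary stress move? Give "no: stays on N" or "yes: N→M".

Base `las.ri.de.lu` (4 syllables):
  Weights: 2 ri L, 3 de L, 4 lu L.
  The penult (syllable 3, de) is light, so stress falls on the antepenult (syllable 2, ri).
  → primary stress on syllable 2.
Suffixed `las.ri.de.lu.ro:` (5 syllables):
  Weights: 3 de L, 4 lu L, 5 ro: L.
  The penult (syllable 4, lu) is light, so stress falls on the antepenult (syllable 3, de).
  → primary stress on syllable 3.

yes: 2→3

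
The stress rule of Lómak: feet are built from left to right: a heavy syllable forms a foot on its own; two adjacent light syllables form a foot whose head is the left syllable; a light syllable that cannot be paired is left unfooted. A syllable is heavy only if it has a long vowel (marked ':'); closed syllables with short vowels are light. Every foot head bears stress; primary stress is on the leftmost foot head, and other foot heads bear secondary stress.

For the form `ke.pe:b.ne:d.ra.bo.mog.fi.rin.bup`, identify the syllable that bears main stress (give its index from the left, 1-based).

Weights: 1 ke L, 2 pe:b H, 3 ne:d H, 4 ra L, 5 bo L, 6 mog L, 7 fi L, 8 rin L, 9 bup L.
Parse left to right (heavy = foot alone; LL = one foot; stranded L unfooted): ke (ˈpe:b) (ˈne:d) (ˈra.bo) (ˈmog.fi) (ˈrin.bup).
Foot heads: 2, 3, 4, 6, 8.
Primary stress on the leftmost head = syllable 2.
Primary stress: syllable 2 → ke.ˈpe:b.ne:d.ra.bo.mog.fi.rin.bup.

2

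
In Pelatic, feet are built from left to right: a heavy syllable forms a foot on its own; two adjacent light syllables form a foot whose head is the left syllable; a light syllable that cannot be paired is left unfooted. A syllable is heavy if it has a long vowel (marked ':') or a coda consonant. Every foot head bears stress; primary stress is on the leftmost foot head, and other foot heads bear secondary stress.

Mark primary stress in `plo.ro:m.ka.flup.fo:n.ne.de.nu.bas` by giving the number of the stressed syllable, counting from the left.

2

Weights: 1 plo L, 2 ro:m H, 3 ka L, 4 flup H, 5 fo:n H, 6 ne L, 7 de L, 8 nu L, 9 bas H.
Parse left to right (heavy = foot alone; LL = one foot; stranded L unfooted): plo (ˈro:m) ka (ˈflup) (ˈfo:n) (ˈne.de) nu (ˈbas).
Foot heads: 2, 4, 5, 6, 9.
Primary stress on the leftmost head = syllable 2.
Primary stress: syllable 2 → plo.ˈro:m.ka.flup.fo:n.ne.de.nu.bas.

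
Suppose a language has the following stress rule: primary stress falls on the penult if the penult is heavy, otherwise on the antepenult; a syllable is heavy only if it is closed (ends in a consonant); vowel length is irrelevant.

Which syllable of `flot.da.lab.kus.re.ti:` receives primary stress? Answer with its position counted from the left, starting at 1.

4

Weights: 4 kus H, 5 re L, 6 ti: L.
The penult (syllable 5, re) is light, so stress falls on the antepenult (syllable 4, kus).
Primary stress: syllable 4 → flot.da.lab.ˈkus.re.ti:.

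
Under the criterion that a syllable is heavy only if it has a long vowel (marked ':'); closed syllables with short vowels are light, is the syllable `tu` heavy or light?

`tu`: short vowel, open (no coda). Short vowel → light.

light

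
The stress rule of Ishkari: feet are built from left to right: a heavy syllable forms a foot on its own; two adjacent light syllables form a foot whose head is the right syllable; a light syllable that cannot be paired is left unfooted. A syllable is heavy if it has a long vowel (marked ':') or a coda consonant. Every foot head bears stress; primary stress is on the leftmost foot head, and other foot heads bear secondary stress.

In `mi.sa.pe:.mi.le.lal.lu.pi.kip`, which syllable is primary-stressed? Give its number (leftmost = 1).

2

Weights: 1 mi L, 2 sa L, 3 pe: H, 4 mi L, 5 le L, 6 lal H, 7 lu L, 8 pi L, 9 kip H.
Parse left to right (heavy = foot alone; LL = one foot; stranded L unfooted): (mi.ˈsa) (ˈpe:) (mi.ˈle) (ˈlal) (lu.ˈpi) (ˈkip).
Foot heads: 2, 3, 5, 6, 8, 9.
Primary stress on the leftmost head = syllable 2.
Primary stress: syllable 2 → mi.ˈsa.pe:.mi.le.lal.lu.pi.kip.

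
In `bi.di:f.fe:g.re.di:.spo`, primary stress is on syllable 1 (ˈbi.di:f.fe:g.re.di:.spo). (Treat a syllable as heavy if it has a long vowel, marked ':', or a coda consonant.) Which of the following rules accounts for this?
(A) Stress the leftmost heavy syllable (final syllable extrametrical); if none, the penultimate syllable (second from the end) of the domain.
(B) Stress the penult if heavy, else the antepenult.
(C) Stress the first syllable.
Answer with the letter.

C

Rule A → syllable 2 (observed: 1).
Rule B → syllable 5 (observed: 1).
Rule C → syllable 1 ✓.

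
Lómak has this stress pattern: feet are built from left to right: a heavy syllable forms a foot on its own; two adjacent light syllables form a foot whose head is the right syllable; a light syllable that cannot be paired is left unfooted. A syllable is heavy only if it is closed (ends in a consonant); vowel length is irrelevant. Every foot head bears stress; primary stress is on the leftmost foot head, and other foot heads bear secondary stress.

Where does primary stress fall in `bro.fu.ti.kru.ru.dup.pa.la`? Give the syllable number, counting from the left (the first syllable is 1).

Weights: 1 bro L, 2 fu L, 3 ti L, 4 kru L, 5 ru L, 6 dup H, 7 pa L, 8 la L.
Parse left to right (heavy = foot alone; LL = one foot; stranded L unfooted): (bro.ˈfu) (ti.ˈkru) ru (ˈdup) (pa.ˈla).
Foot heads: 2, 4, 6, 8.
Primary stress on the leftmost head = syllable 2.
Primary stress: syllable 2 → bro.ˈfu.ti.kru.ru.dup.pa.la.

2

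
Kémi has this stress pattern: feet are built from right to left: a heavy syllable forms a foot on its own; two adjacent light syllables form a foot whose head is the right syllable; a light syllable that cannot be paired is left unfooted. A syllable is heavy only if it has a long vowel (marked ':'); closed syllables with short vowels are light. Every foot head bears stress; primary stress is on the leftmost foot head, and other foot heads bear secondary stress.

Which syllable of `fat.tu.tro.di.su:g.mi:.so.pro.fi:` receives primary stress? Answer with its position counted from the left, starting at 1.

2

Weights: 1 fat L, 2 tu L, 3 tro L, 4 di L, 5 su:g H, 6 mi: H, 7 so L, 8 pro L, 9 fi: H.
Parse right to left (heavy = foot alone; LL = one foot; stranded L unfooted): (fat.ˈtu) (tro.ˈdi) (ˈsu:g) (ˈmi:) (so.ˈpro) (ˈfi:).
Foot heads: 2, 4, 5, 6, 8, 9.
Primary stress on the leftmost head = syllable 2.
Primary stress: syllable 2 → fat.ˈtu.tro.di.su:g.mi:.so.pro.fi:.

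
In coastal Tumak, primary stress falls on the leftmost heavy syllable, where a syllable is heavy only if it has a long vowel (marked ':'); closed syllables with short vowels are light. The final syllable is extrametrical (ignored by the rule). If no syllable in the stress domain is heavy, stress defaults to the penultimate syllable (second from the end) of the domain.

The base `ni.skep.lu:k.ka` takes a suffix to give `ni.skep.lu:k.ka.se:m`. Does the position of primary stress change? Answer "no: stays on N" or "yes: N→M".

no: stays on 3

Base `ni.skep.lu:k.ka` (4 syllables):
  The final syllable (4, ka) is extrametrical; the stress domain is syllables 1–3.
  Weights: 1 ni L, 2 skep L, 3 lu:k H.
  Heavy syllables in the domain: 3. The leftmost is syllable 3 (lu:k).
  → primary stress on syllable 3.
Suffixed `ni.skep.lu:k.ka.se:m` (5 syllables):
  The final syllable (5, se:m) is extrametrical; the stress domain is syllables 1–4.
  Weights: 1 ni L, 2 skep L, 3 lu:k H, 4 ka L.
  Heavy syllables in the domain: 3. The leftmost is syllable 3 (lu:k).
  → primary stress on syllable 3.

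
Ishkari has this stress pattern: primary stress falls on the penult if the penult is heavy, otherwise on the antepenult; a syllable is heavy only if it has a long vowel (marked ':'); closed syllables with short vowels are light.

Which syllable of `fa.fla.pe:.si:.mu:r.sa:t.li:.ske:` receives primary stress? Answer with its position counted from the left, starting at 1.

Weights: 6 sa:t H, 7 li: H, 8 ske: H.
The penult (syllable 7, li:) is heavy, so it takes stress.
Primary stress: syllable 7 → fa.fla.pe:.si:.mu:r.sa:t.ˈli:.ske:.

7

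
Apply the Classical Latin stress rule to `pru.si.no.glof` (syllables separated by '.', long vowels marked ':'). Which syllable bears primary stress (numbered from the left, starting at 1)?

Classical Latin: stress the penult if heavy (long vowel or closed), else the antepenult.
Weights: 2 si L, 3 no L, 4 glof H.
The penult (syllable 3, no) is light, so stress falls on the antepenult (syllable 2, si).
Stress on syllable 2: pru.ˈsi.no.glof.

2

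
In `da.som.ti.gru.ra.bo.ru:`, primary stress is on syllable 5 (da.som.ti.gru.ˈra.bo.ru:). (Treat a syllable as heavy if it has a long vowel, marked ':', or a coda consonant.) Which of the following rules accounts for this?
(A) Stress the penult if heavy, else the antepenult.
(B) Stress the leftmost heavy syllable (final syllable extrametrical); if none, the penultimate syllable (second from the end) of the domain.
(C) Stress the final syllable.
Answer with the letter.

A

Rule A → syllable 5 ✓.
Rule B → syllable 2 (observed: 5).
Rule C → syllable 7 (observed: 5).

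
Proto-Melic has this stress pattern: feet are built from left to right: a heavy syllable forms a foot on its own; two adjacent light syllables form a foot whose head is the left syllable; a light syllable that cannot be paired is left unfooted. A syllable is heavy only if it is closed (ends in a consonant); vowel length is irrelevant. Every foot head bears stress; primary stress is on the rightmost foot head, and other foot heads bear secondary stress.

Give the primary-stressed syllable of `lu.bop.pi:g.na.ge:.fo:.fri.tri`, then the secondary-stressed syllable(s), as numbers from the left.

Weights: 1 lu L, 2 bop H, 3 pi:g H, 4 na L, 5 ge: L, 6 fo: L, 7 fri L, 8 tri L.
Parse left to right (heavy = foot alone; LL = one foot; stranded L unfooted): lu (ˈbop) (ˈpi:g) (ˈna.ge:) (ˈfo:.fri) tri.
Foot heads: 2, 3, 4, 6.
Primary stress on the rightmost head = syllable 6.
Secondary stress on 2, 3, 4: lu.ˌbop.ˌpi:g.ˌna.ge:.ˈfo:.fri.tri.

primary 6, secondary 2, 3, 4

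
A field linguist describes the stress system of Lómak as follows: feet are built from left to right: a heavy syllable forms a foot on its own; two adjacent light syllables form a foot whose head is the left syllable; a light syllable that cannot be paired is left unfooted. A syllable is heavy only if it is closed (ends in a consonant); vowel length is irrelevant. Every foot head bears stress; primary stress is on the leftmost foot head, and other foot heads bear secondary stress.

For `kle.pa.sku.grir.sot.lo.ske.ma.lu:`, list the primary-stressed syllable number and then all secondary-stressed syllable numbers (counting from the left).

Weights: 1 kle L, 2 pa L, 3 sku L, 4 grir H, 5 sot H, 6 lo L, 7 ske L, 8 ma L, 9 lu: L.
Parse left to right (heavy = foot alone; LL = one foot; stranded L unfooted): (ˈkle.pa) sku (ˈgrir) (ˈsot) (ˈlo.ske) (ˈma.lu:).
Foot heads: 1, 4, 5, 6, 8.
Primary stress on the leftmost head = syllable 1.
Secondary stress on 4, 5, 6, 8: ˈkle.pa.sku.ˌgrir.ˌsot.ˌlo.ske.ˌma.lu:.

primary 1, secondary 4, 5, 6, 8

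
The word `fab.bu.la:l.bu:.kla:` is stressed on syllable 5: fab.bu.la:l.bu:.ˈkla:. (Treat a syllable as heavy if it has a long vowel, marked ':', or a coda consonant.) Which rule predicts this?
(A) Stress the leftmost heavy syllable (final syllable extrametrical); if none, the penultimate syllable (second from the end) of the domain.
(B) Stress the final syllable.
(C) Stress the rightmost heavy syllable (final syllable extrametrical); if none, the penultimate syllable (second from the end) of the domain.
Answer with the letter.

B

Rule A → syllable 1 (observed: 5).
Rule B → syllable 5 ✓.
Rule C → syllable 4 (observed: 5).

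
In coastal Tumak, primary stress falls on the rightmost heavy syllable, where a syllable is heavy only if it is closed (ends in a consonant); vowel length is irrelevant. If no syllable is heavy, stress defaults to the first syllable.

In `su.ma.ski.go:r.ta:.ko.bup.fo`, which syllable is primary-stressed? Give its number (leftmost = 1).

Weights: 1 su L, 2 ma L, 3 ski L, 4 go:r H, 5 ta: L, 6 ko L, 7 bup H, 8 fo L.
Heavy syllables in the domain: 4, 7. The rightmost is syllable 7 (bup).
Primary stress: syllable 7 → su.ma.ski.go:r.ta:.ko.ˈbup.fo.

7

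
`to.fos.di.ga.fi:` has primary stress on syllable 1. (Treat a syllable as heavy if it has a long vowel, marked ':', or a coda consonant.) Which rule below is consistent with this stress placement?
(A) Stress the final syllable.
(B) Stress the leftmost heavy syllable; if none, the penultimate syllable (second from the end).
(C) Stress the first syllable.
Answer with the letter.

C

Rule A → syllable 5 (observed: 1).
Rule B → syllable 2 (observed: 1).
Rule C → syllable 1 ✓.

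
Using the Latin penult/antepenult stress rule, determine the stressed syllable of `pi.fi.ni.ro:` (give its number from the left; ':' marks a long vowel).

Classical Latin: stress the penult if heavy (long vowel or closed), else the antepenult.
Weights: 2 fi L, 3 ni L, 4 ro: H.
The penult (syllable 3, ni) is light, so stress falls on the antepenult (syllable 2, fi).
Stress on syllable 2: pi.ˈfi.ni.ro:.

2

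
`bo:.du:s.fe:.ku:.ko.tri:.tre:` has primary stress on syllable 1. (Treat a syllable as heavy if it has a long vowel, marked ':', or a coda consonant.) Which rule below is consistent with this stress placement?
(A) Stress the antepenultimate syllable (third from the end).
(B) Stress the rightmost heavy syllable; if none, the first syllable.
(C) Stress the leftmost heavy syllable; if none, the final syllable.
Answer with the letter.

C

Rule A → syllable 5 (observed: 1).
Rule B → syllable 7 (observed: 1).
Rule C → syllable 1 ✓.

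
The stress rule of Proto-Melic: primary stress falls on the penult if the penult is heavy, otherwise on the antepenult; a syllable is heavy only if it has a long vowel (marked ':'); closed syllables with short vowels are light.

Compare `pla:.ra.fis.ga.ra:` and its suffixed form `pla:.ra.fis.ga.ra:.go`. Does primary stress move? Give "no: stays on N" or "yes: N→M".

Base `pla:.ra.fis.ga.ra:` (5 syllables):
  Weights: 3 fis L, 4 ga L, 5 ra: H.
  The penult (syllable 4, ga) is light, so stress falls on the antepenult (syllable 3, fis).
  → primary stress on syllable 3.
Suffixed `pla:.ra.fis.ga.ra:.go` (6 syllables):
  Weights: 4 ga L, 5 ra: H, 6 go L.
  The penult (syllable 5, ra:) is heavy, so it takes stress.
  → primary stress on syllable 5.

yes: 3→5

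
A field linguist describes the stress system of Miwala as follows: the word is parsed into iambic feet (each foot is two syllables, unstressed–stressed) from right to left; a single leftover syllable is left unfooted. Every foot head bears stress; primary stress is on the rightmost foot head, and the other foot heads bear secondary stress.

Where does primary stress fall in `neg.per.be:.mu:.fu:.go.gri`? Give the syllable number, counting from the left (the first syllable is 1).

Parse right to left into iambic (σˈσ) feet: neg (per.ˈbe:) (mu:.ˈfu:) (go.ˈgri). Syllable 1 is left unfooted.
Foot heads (stressed positions): 3, 5, 7.
End Rule Rightmost: primary stress on the rightmost head = syllable 7.
Primary stress: syllable 7 → neg.per.be:.mu:.fu:.go.ˈgri.

7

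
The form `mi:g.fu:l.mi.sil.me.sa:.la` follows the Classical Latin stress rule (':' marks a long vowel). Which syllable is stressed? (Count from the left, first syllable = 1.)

Classical Latin: stress the penult if heavy (long vowel or closed), else the antepenult.
Weights: 5 me L, 6 sa: H, 7 la L.
The penult (syllable 6, sa:) is heavy, so it takes stress.
Stress on syllable 6: mi:g.fu:l.mi.sil.me.ˈsa:.la.

6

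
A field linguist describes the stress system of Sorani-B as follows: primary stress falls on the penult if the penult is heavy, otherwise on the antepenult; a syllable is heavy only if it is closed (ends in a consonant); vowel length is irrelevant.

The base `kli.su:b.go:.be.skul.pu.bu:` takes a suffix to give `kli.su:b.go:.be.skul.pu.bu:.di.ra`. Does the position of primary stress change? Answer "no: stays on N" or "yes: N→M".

Base `kli.su:b.go:.be.skul.pu.bu:` (7 syllables):
  Weights: 5 skul H, 6 pu L, 7 bu: L.
  The penult (syllable 6, pu) is light, so stress falls on the antepenult (syllable 5, skul).
  → primary stress on syllable 5.
Suffixed `kli.su:b.go:.be.skul.pu.bu:.di.ra` (9 syllables):
  Weights: 7 bu: L, 8 di L, 9 ra L.
  The penult (syllable 8, di) is light, so stress falls on the antepenult (syllable 7, bu:).
  → primary stress on syllable 7.

yes: 5→7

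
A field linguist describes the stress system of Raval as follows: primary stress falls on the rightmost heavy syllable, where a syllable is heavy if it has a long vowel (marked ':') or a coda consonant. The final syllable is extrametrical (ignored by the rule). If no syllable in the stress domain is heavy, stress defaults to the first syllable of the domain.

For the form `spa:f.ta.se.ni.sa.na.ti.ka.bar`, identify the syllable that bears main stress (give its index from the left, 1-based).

The final syllable (9, bar) is extrametrical; the stress domain is syllables 1–8.
Weights: 1 spa:f H, 2 ta L, 3 se L, 4 ni L, 5 sa L, 6 na L, 7 ti L, 8 ka L.
Heavy syllables in the domain: 1. The rightmost is syllable 1 (spa:f).
Primary stress: syllable 1 → ˈspa:f.ta.se.ni.sa.na.ti.ka.bar.

1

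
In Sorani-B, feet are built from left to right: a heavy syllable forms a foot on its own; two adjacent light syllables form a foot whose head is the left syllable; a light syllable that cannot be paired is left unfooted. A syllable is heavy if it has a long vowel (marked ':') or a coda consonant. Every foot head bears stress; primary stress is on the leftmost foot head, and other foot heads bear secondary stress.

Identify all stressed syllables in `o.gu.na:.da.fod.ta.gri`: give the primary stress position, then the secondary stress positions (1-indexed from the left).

primary 1, secondary 3, 5, 6

Weights: 1 o L, 2 gu L, 3 na: H, 4 da L, 5 fod H, 6 ta L, 7 gri L.
Parse left to right (heavy = foot alone; LL = one foot; stranded L unfooted): (ˈo.gu) (ˈna:) da (ˈfod) (ˈta.gri).
Foot heads: 1, 3, 5, 6.
Primary stress on the leftmost head = syllable 1.
Secondary stress on 3, 5, 6: ˈo.gu.ˌna:.da.ˌfod.ˌta.gri.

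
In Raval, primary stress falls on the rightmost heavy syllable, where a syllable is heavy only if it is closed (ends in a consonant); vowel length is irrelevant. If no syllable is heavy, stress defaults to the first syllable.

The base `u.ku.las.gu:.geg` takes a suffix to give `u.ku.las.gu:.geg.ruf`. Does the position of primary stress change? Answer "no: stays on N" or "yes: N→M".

Base `u.ku.las.gu:.geg` (5 syllables):
  Weights: 1 u L, 2 ku L, 3 las H, 4 gu: L, 5 geg H.
  Heavy syllables in the domain: 3, 5. The rightmost is syllable 5 (geg).
  → primary stress on syllable 5.
Suffixed `u.ku.las.gu:.geg.ruf` (6 syllables):
  Weights: 1 u L, 2 ku L, 3 las H, 4 gu: L, 5 geg H, 6 ruf H.
  Heavy syllables in the domain: 3, 5, 6. The rightmost is syllable 6 (ruf).
  → primary stress on syllable 6.

yes: 5→6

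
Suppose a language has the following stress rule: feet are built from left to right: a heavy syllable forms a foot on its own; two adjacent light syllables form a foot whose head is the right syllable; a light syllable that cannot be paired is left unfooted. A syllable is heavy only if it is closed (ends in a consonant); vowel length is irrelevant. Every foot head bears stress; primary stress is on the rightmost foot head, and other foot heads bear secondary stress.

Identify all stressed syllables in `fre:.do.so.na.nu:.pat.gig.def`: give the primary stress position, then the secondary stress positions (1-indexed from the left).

primary 8, secondary 2, 4, 6, 7

Weights: 1 fre: L, 2 do L, 3 so L, 4 na L, 5 nu: L, 6 pat H, 7 gig H, 8 def H.
Parse left to right (heavy = foot alone; LL = one foot; stranded L unfooted): (fre:.ˈdo) (so.ˈna) nu: (ˈpat) (ˈgig) (ˈdef).
Foot heads: 2, 4, 6, 7, 8.
Primary stress on the rightmost head = syllable 8.
Secondary stress on 2, 4, 6, 7: fre:.ˌdo.so.ˌna.nu:.ˌpat.ˌgig.ˈdef.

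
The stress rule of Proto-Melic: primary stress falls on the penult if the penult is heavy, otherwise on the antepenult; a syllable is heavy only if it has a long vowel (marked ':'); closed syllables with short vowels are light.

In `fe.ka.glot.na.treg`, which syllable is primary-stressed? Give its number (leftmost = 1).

Weights: 3 glot L, 4 na L, 5 treg L.
The penult (syllable 4, na) is light, so stress falls on the antepenult (syllable 3, glot).
Primary stress: syllable 3 → fe.ka.ˈglot.na.treg.

3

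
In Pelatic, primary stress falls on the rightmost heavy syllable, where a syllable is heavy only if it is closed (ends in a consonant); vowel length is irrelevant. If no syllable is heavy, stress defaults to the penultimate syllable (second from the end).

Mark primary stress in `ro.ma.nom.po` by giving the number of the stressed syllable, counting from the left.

3

Weights: 1 ro L, 2 ma L, 3 nom H, 4 po L.
Heavy syllables in the domain: 3. The rightmost is syllable 3 (nom).
Primary stress: syllable 3 → ro.ma.ˈnom.po.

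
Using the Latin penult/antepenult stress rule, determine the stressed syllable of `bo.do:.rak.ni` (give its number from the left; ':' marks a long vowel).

Classical Latin: stress the penult if heavy (long vowel or closed), else the antepenult.
Weights: 2 do: H, 3 rak H, 4 ni L.
The penult (syllable 3, rak) is heavy, so it takes stress.
Stress on syllable 3: bo.do:.ˈrak.ni.

3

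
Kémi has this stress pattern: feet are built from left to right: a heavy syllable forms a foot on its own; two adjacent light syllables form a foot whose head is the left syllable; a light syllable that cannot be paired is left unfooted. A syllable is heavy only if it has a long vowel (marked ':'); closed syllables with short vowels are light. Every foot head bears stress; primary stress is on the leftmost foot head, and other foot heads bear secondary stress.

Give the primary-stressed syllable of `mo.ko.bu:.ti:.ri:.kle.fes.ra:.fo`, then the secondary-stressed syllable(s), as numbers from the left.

primary 1, secondary 3, 4, 5, 6, 8

Weights: 1 mo L, 2 ko L, 3 bu: H, 4 ti: H, 5 ri: H, 6 kle L, 7 fes L, 8 ra: H, 9 fo L.
Parse left to right (heavy = foot alone; LL = one foot; stranded L unfooted): (ˈmo.ko) (ˈbu:) (ˈti:) (ˈri:) (ˈkle.fes) (ˈra:) fo.
Foot heads: 1, 3, 4, 5, 6, 8.
Primary stress on the leftmost head = syllable 1.
Secondary stress on 3, 4, 5, 6, 8: ˈmo.ko.ˌbu:.ˌti:.ˌri:.ˌkle.fes.ˌra:.fo.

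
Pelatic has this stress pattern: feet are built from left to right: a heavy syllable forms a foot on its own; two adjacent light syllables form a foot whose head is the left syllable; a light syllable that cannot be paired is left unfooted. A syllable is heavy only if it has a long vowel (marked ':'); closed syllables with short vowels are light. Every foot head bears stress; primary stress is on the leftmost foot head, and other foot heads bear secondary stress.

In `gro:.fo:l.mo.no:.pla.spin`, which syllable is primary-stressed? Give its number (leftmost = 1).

1

Weights: 1 gro: H, 2 fo:l H, 3 mo L, 4 no: H, 5 pla L, 6 spin L.
Parse left to right (heavy = foot alone; LL = one foot; stranded L unfooted): (ˈgro:) (ˈfo:l) mo (ˈno:) (ˈpla.spin).
Foot heads: 1, 2, 4, 5.
Primary stress on the leftmost head = syllable 1.
Primary stress: syllable 1 → ˈgro:.fo:l.mo.no:.pla.spin.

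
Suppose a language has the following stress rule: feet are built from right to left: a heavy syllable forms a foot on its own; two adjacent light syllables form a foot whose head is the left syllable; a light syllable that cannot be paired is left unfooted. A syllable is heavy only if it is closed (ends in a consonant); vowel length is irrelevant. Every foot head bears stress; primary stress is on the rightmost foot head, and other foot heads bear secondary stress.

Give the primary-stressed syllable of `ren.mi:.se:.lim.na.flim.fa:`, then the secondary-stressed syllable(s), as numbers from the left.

primary 6, secondary 1, 2, 4

Weights: 1 ren H, 2 mi: L, 3 se: L, 4 lim H, 5 na L, 6 flim H, 7 fa: L.
Parse right to left (heavy = foot alone; LL = one foot; stranded L unfooted): (ˈren) (ˈmi:.se:) (ˈlim) na (ˈflim) fa:.
Foot heads: 1, 2, 4, 6.
Primary stress on the rightmost head = syllable 6.
Secondary stress on 1, 2, 4: ˌren.ˌmi:.se:.ˌlim.na.ˈflim.fa:.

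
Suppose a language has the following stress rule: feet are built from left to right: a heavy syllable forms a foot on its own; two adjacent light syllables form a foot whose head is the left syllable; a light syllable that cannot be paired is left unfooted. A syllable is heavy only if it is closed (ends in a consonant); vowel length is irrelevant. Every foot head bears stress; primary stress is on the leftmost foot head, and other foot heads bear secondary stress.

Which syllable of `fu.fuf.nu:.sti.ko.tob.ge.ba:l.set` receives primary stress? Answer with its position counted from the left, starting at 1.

Weights: 1 fu L, 2 fuf H, 3 nu: L, 4 sti L, 5 ko L, 6 tob H, 7 ge L, 8 ba:l H, 9 set H.
Parse left to right (heavy = foot alone; LL = one foot; stranded L unfooted): fu (ˈfuf) (ˈnu:.sti) ko (ˈtob) ge (ˈba:l) (ˈset).
Foot heads: 2, 3, 6, 8, 9.
Primary stress on the leftmost head = syllable 2.
Primary stress: syllable 2 → fu.ˈfuf.nu:.sti.ko.tob.ge.ba:l.set.

2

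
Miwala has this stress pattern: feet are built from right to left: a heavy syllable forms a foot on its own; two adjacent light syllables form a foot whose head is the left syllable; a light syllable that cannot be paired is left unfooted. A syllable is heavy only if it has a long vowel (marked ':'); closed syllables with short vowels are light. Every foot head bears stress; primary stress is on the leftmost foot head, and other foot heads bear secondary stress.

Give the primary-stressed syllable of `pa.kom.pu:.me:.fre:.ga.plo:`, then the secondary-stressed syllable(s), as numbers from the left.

primary 1, secondary 3, 4, 5, 7

Weights: 1 pa L, 2 kom L, 3 pu: H, 4 me: H, 5 fre: H, 6 ga L, 7 plo: H.
Parse right to left (heavy = foot alone; LL = one foot; stranded L unfooted): (ˈpa.kom) (ˈpu:) (ˈme:) (ˈfre:) ga (ˈplo:).
Foot heads: 1, 3, 4, 5, 7.
Primary stress on the leftmost head = syllable 1.
Secondary stress on 3, 4, 5, 7: ˈpa.kom.ˌpu:.ˌme:.ˌfre:.ga.ˌplo:.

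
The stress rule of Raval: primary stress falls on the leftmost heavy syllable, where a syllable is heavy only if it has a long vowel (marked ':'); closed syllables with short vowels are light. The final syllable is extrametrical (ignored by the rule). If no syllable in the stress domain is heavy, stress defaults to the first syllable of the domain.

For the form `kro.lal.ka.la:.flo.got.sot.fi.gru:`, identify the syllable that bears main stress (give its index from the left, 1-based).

The final syllable (9, gru:) is extrametrical; the stress domain is syllables 1–8.
Weights: 1 kro L, 2 lal L, 3 ka L, 4 la: H, 5 flo L, 6 got L, 7 sot L, 8 fi L.
Heavy syllables in the domain: 4. The leftmost is syllable 4 (la:).
Primary stress: syllable 4 → kro.lal.ka.ˈla:.flo.got.sot.fi.gru:.

4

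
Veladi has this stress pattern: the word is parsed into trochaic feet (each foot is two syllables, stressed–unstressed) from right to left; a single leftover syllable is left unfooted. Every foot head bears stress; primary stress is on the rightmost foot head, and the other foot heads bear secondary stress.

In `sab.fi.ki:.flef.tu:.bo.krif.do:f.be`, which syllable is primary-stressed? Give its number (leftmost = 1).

8

Parse right to left into trochaic (ˈσσ) feet: sab (ˈfi.ki:) (ˈflef.tu:) (ˈbo.krif) (ˈdo:f.be). Syllable 1 is left unfooted.
Foot heads (stressed positions): 2, 4, 6, 8.
End Rule Rightmost: primary stress on the rightmost head = syllable 8.
Primary stress: syllable 8 → sab.fi.ki:.flef.tu:.bo.krif.ˈdo:f.be.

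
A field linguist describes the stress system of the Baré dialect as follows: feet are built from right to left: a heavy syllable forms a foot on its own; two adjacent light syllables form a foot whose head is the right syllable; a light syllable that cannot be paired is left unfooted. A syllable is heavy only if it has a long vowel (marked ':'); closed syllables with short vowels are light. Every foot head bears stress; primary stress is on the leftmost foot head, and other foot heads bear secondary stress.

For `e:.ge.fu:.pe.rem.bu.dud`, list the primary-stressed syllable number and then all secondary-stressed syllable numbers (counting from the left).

primary 1, secondary 3, 5, 7

Weights: 1 e: H, 2 ge L, 3 fu: H, 4 pe L, 5 rem L, 6 bu L, 7 dud L.
Parse right to left (heavy = foot alone; LL = one foot; stranded L unfooted): (ˈe:) ge (ˈfu:) (pe.ˈrem) (bu.ˈdud).
Foot heads: 1, 3, 5, 7.
Primary stress on the leftmost head = syllable 1.
Secondary stress on 3, 5, 7: ˈe:.ge.ˌfu:.pe.ˌrem.bu.ˌdud.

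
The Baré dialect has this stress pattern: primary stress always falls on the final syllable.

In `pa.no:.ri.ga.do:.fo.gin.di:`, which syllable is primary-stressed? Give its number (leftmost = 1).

8

The word has 8 syllables; the final syllable is syllable 8 (di:).
Primary stress: syllable 8 → pa.no:.ri.ga.do:.fo.gin.ˈdi:.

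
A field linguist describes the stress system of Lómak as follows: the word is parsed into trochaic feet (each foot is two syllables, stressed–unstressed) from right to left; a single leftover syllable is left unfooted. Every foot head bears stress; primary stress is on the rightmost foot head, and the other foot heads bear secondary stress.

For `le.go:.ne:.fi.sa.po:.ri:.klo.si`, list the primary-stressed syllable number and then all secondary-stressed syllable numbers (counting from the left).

Parse right to left into trochaic (ˈσσ) feet: le (ˈgo:.ne:) (ˈfi.sa) (ˈpo:.ri:) (ˈklo.si). Syllable 1 is left unfooted.
Foot heads (stressed positions): 2, 4, 6, 8.
End Rule Rightmost: primary stress on the rightmost head = syllable 8.
Secondary stress on 2, 4, 6: le.ˌgo:.ne:.ˌfi.sa.ˌpo:.ri:.ˈklo.si.

primary 8, secondary 2, 4, 6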